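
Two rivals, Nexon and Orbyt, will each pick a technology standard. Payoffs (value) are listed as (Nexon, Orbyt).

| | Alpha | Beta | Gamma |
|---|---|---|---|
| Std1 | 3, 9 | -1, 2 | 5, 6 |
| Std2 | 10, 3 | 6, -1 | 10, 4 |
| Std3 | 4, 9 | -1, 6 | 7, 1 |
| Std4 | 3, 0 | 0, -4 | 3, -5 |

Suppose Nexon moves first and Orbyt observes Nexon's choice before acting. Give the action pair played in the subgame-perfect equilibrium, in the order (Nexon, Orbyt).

(Std2, Gamma)

Backward induction with Nexon moving first.
- Std1: Orbyt compares 9, 2, 6 and picks Alpha; Nexon would get 3.
- Std2: Orbyt compares 3, -1, 4 and picks Gamma; Nexon would get 10.
- Std3: Orbyt compares 9, 6, 1 and picks Alpha; Nexon would get 4.
- Std4: Orbyt compares 0, -4, -5 and picks Alpha; Nexon would get 3.
Among 3, 10, 4, 3, the best is 10 at Std2. Subgame-perfect outcome: (Std2, Gamma) with payoffs (10, 4).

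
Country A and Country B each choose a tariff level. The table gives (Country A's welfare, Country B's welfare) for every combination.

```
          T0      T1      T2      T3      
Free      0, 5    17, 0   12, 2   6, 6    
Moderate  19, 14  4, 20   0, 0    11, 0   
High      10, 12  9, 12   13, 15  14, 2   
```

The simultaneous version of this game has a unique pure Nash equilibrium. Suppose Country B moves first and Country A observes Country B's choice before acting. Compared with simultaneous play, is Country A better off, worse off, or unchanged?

unchanged

Country A best-responds to each possible Country B move:
- T0 → Country A plays Moderate (best of 0, 19, 10); Country B gets 14.
- T1 → Country A plays Free (best of 17, 4, 9); Country B gets 0.
- T2 → Country A plays High (best of 12, 0, 13); Country B gets 15.
- T3 → Country A plays High (best of 6, 11, 14); Country B gets 2.
Maximizing over 14, 0, 15, 2, Country B chooses T2. Subgame-perfect outcome: (High, T2) with payoffs (13, 15).
Now find the simultaneous Nash equilibrium.
Country A's best replies: T0→Moderate; T1→Free; T2→High; T3→High.
Country B's best replies: Free→T3; Moderate→T1; High→T2.
The unique mutual best reply is (High, T2), giving (13, 15).
Country A earns 13 sequentially versus 13 at the Nash outcome: unchanged.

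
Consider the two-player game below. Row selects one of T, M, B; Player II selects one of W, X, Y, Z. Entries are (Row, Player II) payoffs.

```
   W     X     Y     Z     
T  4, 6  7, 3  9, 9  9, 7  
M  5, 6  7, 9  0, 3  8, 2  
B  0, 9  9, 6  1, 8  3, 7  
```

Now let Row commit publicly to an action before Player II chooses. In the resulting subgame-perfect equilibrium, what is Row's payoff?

9

Player II best-responds to each possible Row move:
- T → Player II plays Y (best of 6, 3, 9, 7); Row gets 9.
- M → Player II plays X (best of 6, 9, 3, 2); Row gets 7.
- B → Player II plays W (best of 9, 6, 8, 7); Row gets 0.
Among 9, 7, 0, the best is 9 at T. Subgame-perfect outcome: (T, Y) with payoffs (9, 9).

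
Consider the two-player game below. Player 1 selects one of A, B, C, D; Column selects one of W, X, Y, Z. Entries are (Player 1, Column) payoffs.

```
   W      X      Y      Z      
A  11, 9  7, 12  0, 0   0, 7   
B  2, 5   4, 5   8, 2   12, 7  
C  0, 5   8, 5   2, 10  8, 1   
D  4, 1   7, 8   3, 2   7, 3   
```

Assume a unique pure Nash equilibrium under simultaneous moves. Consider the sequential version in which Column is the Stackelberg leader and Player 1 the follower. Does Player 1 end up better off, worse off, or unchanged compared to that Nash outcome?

Work backward from Player 1's decision.
- W: Player 1 compares 11, 2, 0, 4 and picks A; Column would get 9.
- X: Player 1 compares 7, 4, 8, 7 and picks C; Column would get 5.
- Y: Player 1 compares 0, 8, 2, 3 and picks B; Column would get 2.
- Z: Player 1 compares 0, 12, 8, 7 and picks B; Column would get 7.
Column's induced payoffs are 9, 5, 2, 7, so Column commits to W. Subgame-perfect outcome: (A, W) with payoffs (11, 9).
Now find the simultaneous Nash equilibrium.
Player 1's best replies: W→A; X→C; Y→B; Z→B.
Column's best replies: A→X; B→Z; C→Y; D→X.
The unique mutual best reply is (B, Z), giving (12, 7).
Player 1 earns 11 sequentially versus 12 at the Nash outcome: worse off.

worse off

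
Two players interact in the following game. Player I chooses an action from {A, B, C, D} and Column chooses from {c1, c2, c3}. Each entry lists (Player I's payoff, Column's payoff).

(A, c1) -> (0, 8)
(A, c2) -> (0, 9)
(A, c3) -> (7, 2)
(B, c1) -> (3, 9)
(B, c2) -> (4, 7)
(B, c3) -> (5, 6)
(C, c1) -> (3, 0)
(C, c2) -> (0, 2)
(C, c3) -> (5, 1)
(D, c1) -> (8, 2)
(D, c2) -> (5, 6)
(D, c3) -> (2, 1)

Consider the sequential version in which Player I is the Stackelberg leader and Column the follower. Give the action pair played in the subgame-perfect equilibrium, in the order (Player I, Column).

(D, c2)

Work backward from Column's decision.
- A: BR = c2, leader payoff 0.
- B: BR = c1, leader payoff 3.
- C: BR = c2, leader payoff 0.
- D: BR = c2, leader payoff 5.
Among 0, 3, 0, 5, the best is 5 at D. Subgame-perfect outcome: (D, c2) with payoffs (5, 6).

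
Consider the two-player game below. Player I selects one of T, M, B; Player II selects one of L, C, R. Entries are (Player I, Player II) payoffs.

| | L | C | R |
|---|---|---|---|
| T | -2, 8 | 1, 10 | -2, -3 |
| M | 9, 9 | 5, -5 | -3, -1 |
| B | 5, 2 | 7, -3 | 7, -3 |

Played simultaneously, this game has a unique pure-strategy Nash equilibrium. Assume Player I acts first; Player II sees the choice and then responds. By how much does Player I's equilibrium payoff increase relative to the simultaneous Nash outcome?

Work backward from Player II's decision.
- T: Player II compares 8, 10, -3 and picks C; Player I would get 1.
- M: Player II compares 9, -5, -1 and picks L; Player I would get 9.
- B: Player II compares 2, -3, -3 and picks L; Player I would get 5.
Maximizing over 1, 9, 5, Player I chooses M. Subgame-perfect outcome: (M, L) with payoffs (9, 9).
For the simultaneous game, intersect best replies.
Player I's best replies: L→M; C→B; R→B.
Player II's best replies: T→C; M→L; B→L.
The unique mutual best reply is (M, L), giving (9, 9).
Player I's commitment gain: 9 − 9 = 0.

0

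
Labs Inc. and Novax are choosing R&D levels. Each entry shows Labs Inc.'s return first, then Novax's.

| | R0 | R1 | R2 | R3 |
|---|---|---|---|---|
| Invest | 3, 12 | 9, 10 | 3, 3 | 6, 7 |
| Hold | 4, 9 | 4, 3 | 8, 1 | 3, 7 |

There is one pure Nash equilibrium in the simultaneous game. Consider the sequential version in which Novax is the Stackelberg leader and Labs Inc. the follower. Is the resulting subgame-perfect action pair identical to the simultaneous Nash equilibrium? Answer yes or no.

no

Solve by backward induction (Novax leads).
- R0 → Labs Inc. plays Hold (best of 3, 4); Novax gets 9.
- R1 → Labs Inc. plays Invest (best of 9, 4); Novax gets 10.
- R2 → Labs Inc. plays Hold (best of 3, 8); Novax gets 1.
- R3 → Labs Inc. plays Invest (best of 6, 3); Novax gets 7.
Novax's induced payoffs are 9, 10, 1, 7, so Novax commits to R1. Subgame-perfect outcome: (Invest, R1) with payoffs (9, 10).
Under simultaneous play:
Labs Inc.'s best replies: R0→Hold; R1→Invest; R2→Hold; R3→Invest.
Novax's best replies: Invest→R0; Hold→R0.
Only (Hold, R0) has each player best-responding; Nash payoffs (4, 9).
Sequential outcome (Invest, R1) differs from the Nash profile (Hold, R0).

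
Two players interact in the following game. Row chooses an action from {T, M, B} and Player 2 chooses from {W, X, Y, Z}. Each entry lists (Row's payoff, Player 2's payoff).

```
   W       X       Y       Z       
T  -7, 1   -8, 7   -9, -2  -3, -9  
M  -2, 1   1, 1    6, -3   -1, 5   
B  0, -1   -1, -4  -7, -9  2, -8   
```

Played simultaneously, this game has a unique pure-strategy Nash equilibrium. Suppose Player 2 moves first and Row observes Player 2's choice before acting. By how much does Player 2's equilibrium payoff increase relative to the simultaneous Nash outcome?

Row best-responds to each possible Player 2 move:
- W → Row plays B (best of -7, -2, 0); Player 2 gets -1.
- X → Row plays M (best of -8, 1, -1); Player 2 gets 1.
- Y → Row plays M (best of -9, 6, -7); Player 2 gets -3.
- Z → Row plays B (best of -3, -1, 2); Player 2 gets -8.
Player 2's induced payoffs are -1, 1, -3, -8, so Player 2 commits to X. Subgame-perfect outcome: (M, X) with payoffs (1, 1).
Now find the simultaneous Nash equilibrium.
Row's best replies: W→B; X→M; Y→M; Z→B.
Player 2's best replies: T→X; M→Z; B→W.
Only (B, W) has each player best-responding; Nash payoffs (0, -1).
Player 2's commitment gain: 1 − -1 = 2.

2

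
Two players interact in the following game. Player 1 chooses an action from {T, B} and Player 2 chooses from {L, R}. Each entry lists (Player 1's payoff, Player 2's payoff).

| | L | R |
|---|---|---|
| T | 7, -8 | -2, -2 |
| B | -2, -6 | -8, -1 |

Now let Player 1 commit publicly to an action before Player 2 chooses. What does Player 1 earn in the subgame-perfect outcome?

Work backward from Player 2's decision.
- T → Player 2 plays R (best of -8, -2); Player 1 gets -2.
- B → Player 2 plays R (best of -6, -1); Player 1 gets -8.
Player 1's induced payoffs are -2, -8, so Player 1 commits to T. Subgame-perfect outcome: (T, R) with payoffs (-2, -2).

-2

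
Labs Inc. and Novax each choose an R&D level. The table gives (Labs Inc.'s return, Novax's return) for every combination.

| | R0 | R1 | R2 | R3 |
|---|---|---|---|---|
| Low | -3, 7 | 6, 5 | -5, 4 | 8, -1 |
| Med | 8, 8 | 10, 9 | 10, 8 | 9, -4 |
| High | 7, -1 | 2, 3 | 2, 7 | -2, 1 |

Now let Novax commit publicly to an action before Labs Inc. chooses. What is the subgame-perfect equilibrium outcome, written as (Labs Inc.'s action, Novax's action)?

(Med, R1)

Labs Inc. best-responds to each possible Novax move:
- R0: BR = Med, leader payoff 8.
- R1: BR = Med, leader payoff 9.
- R2: BR = Med, leader payoff 8.
- R3: BR = Med, leader payoff -4.
Maximizing over 8, 9, 8, -4, Novax chooses R1. Subgame-perfect outcome: (Med, R1) with payoffs (10, 9).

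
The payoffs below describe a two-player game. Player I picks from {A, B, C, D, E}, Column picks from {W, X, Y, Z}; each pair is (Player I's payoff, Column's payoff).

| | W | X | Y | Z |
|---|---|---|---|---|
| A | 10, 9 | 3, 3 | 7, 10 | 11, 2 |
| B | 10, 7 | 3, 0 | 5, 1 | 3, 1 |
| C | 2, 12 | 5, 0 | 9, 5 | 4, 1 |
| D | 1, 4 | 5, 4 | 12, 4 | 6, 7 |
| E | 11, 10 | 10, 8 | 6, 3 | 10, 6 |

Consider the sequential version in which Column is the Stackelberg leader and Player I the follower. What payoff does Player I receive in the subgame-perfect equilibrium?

11

Solve by backward induction (Column leads).
- W: BR = E, leader payoff 10.
- X: BR = E, leader payoff 8.
- Y: BR = D, leader payoff 4.
- Z: BR = A, leader payoff 2.
Among 10, 8, 4, 2, the best is 10 at W. Subgame-perfect outcome: (E, W) with payoffs (11, 10).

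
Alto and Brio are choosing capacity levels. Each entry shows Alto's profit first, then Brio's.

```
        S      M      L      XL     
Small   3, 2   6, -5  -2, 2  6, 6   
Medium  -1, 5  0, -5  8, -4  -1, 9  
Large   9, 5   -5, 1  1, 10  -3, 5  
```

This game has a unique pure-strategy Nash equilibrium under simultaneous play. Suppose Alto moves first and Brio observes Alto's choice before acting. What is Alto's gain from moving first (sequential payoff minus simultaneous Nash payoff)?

0

Brio best-responds to each possible Alto move:
- Small: Brio compares 2, -5, 2, 6 and picks XL; Alto would get 6.
- Medium: Brio compares 5, -5, -4, 9 and picks XL; Alto would get -1.
- Large: Brio compares 5, 1, 10, 5 and picks L; Alto would get 1.
Alto's induced payoffs are 6, -1, 1, so Alto commits to Small. Subgame-perfect outcome: (Small, XL) with payoffs (6, 6).
Now find the simultaneous Nash equilibrium.
Alto's best replies: S→Large; M→Small; L→Medium; XL→Small.
Brio's best replies: Small→XL; Medium→XL; Large→L.
Only (Small, XL) has each player best-responding; Nash payoffs (6, 6).
Alto's commitment gain: 6 − 6 = 0.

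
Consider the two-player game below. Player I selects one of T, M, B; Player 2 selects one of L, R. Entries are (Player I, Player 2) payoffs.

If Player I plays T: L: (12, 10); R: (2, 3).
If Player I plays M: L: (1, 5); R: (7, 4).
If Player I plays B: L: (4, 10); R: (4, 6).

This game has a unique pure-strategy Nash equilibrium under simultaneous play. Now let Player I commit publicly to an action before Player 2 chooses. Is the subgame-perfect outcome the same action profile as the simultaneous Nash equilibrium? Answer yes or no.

Backward induction with Player I moving first.
- T: Player 2 compares 10, 3 and picks L; Player I would get 12.
- M: Player 2 compares 5, 4 and picks L; Player I would get 1.
- B: Player 2 compares 10, 6 and picks L; Player I would get 4.
Maximizing over 12, 1, 4, Player I chooses T. Subgame-perfect outcome: (T, L) with payoffs (12, 10).
Now find the simultaneous Nash equilibrium.
Player I's best replies: L→T; R→M.
Player 2's best replies: T→L; M→L; B→L.
Only (T, L) has each player best-responding; Nash payoffs (12, 10).
Sequential outcome (T, L) coincides with the Nash profile (T, L).

yes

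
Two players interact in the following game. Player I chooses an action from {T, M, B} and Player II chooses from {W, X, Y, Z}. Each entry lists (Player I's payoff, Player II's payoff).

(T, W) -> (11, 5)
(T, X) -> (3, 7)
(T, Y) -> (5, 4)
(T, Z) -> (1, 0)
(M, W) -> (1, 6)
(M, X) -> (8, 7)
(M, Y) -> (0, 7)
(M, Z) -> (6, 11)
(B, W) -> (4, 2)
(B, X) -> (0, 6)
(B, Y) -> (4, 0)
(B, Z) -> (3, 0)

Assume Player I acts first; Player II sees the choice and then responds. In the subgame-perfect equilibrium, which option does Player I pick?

M

Solve by backward induction (Player I leads).
- T: BR = X, leader payoff 3.
- M: BR = Z, leader payoff 6.
- B: BR = X, leader payoff 0.
Player I's induced payoffs are 3, 6, 0, so Player I commits to M. Subgame-perfect outcome: (M, Z) with payoffs (6, 11).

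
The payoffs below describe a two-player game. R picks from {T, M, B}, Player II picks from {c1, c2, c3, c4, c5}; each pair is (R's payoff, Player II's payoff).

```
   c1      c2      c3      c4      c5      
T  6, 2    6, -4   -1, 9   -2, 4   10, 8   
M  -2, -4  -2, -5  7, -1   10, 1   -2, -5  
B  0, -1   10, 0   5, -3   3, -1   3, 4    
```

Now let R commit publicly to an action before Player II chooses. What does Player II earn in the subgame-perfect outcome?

Solve by backward induction (R leads).
- T → Player II plays c3 (best of 2, -4, 9, 4, 8); R gets -1.
- M → Player II plays c4 (best of -4, -5, -1, 1, -5); R gets 10.
- B → Player II plays c5 (best of -1, 0, -3, -1, 4); R gets 3.
R's induced payoffs are -1, 10, 3, so R commits to M. Subgame-perfect outcome: (M, c4) with payoffs (10, 1).

1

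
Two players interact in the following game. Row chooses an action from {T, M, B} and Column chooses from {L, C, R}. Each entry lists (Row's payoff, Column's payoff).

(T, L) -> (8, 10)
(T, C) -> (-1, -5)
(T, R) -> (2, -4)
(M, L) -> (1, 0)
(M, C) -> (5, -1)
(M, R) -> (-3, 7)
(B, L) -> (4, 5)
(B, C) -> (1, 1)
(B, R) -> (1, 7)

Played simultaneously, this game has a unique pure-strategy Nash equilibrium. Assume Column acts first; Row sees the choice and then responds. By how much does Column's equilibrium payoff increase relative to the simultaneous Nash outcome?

Row best-responds to each possible Column move:
- L: BR = T, leader payoff 10.
- C: BR = M, leader payoff -1.
- R: BR = T, leader payoff -4.
Maximizing over 10, -1, -4, Column chooses L. Subgame-perfect outcome: (T, L) with payoffs (8, 10).
Now find the simultaneous Nash equilibrium.
Row's best replies: L→T; C→M; R→T.
Column's best replies: T→L; M→R; B→R.
Only (T, L) has each player best-responding; Nash payoffs (8, 10).
Column's commitment gain: 10 − 10 = 0.

0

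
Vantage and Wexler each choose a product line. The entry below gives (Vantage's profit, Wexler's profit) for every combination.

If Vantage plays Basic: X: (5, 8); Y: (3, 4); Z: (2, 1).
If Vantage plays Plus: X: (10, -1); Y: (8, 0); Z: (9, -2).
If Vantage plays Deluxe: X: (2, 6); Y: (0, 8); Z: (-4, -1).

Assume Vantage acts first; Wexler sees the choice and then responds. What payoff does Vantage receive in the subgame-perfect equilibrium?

8

Solve by backward induction (Vantage leads).
- Basic: BR = X, leader payoff 5.
- Plus: BR = Y, leader payoff 8.
- Deluxe: BR = Y, leader payoff 0.
Maximizing over 5, 8, 0, Vantage chooses Plus. Subgame-perfect outcome: (Plus, Y) with payoffs (8, 0).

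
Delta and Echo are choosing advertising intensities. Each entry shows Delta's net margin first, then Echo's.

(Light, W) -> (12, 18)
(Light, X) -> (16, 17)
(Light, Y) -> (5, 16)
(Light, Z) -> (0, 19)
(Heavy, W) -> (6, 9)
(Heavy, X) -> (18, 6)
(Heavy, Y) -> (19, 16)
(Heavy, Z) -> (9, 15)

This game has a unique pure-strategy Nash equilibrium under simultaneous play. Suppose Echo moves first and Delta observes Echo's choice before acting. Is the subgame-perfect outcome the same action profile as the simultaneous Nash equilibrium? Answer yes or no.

no

Solve by backward induction (Echo leads).
- W → Delta plays Light (best of 12, 6); Echo gets 18.
- X → Delta plays Heavy (best of 16, 18); Echo gets 6.
- Y → Delta plays Heavy (best of 5, 19); Echo gets 16.
- Z → Delta plays Heavy (best of 0, 9); Echo gets 15.
Among 18, 6, 16, 15, the best is 18 at W. Subgame-perfect outcome: (Light, W) with payoffs (12, 18).
Now find the simultaneous Nash equilibrium.
Delta's best replies: W→Light; X→Heavy; Y→Heavy; Z→Heavy.
Echo's best replies: Light→Z; Heavy→Y.
Only (Heavy, Y) has each player best-responding; Nash payoffs (19, 16).
Sequential outcome (Light, W) differs from the Nash profile (Heavy, Y).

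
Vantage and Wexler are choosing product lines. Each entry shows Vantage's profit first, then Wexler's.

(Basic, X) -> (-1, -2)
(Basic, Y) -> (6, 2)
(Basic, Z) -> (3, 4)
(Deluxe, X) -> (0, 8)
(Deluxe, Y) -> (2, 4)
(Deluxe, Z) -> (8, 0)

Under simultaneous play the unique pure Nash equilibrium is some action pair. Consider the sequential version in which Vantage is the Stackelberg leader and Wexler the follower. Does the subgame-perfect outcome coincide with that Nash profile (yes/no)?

Wexler best-responds to each possible Vantage move:
- Basic → Wexler plays Z (best of -2, 2, 4); Vantage gets 3.
- Deluxe → Wexler plays X (best of 8, 4, 0); Vantage gets 0.
Among 3, 0, the best is 3 at Basic. Subgame-perfect outcome: (Basic, Z) with payoffs (3, 4).
Now find the simultaneous Nash equilibrium.
Vantage's best replies: X→Deluxe; Y→Basic; Z→Deluxe.
Wexler's best replies: Basic→Z; Deluxe→X.
The unique mutual best reply is (Deluxe, X), giving (0, 8).
Sequential outcome (Basic, Z) differs from the Nash profile (Deluxe, X).

no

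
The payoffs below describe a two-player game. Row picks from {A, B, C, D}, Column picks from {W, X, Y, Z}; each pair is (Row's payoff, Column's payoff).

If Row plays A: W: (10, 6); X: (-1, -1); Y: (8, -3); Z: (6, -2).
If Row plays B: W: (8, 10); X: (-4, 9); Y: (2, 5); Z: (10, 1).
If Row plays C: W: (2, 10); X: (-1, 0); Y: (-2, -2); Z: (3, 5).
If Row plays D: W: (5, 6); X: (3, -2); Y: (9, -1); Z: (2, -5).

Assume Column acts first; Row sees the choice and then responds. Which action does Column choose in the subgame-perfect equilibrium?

W

Work backward from Row's decision.
- W: Row compares 10, 8, 2, 5 and picks A; Column would get 6.
- X: Row compares -1, -4, -1, 3 and picks D; Column would get -2.
- Y: Row compares 8, 2, -2, 9 and picks D; Column would get -1.
- Z: Row compares 6, 10, 3, 2 and picks B; Column would get 1.
Maximizing over 6, -2, -1, 1, Column chooses W. Subgame-perfect outcome: (A, W) with payoffs (10, 6).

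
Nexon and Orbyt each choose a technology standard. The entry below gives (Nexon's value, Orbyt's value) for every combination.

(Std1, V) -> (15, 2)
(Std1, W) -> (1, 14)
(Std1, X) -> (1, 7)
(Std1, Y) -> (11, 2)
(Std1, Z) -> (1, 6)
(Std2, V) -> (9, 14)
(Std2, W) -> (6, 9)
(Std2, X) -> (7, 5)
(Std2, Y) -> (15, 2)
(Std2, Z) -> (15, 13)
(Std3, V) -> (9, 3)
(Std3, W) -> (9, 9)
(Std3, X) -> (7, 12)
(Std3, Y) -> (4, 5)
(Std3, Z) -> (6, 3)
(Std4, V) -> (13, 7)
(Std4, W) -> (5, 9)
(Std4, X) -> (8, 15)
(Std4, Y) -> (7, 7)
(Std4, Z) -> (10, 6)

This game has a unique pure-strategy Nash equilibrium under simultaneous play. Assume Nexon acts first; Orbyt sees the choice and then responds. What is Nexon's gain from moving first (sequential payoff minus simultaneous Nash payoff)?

Solve by backward induction (Nexon leads).
- Std1: Orbyt compares 2, 14, 7, 2, 6 and picks W; Nexon would get 1.
- Std2: Orbyt compares 14, 9, 5, 2, 13 and picks V; Nexon would get 9.
- Std3: Orbyt compares 3, 9, 12, 5, 3 and picks X; Nexon would get 7.
- Std4: Orbyt compares 7, 9, 15, 7, 6 and picks X; Nexon would get 8.
Nexon's induced payoffs are 1, 9, 7, 8, so Nexon commits to Std2. Subgame-perfect outcome: (Std2, V) with payoffs (9, 14).
For the simultaneous game, intersect best replies.
Nexon's best replies: V→Std1; W→Std3; X→Std4; Y→Std2; Z→Std2.
Orbyt's best replies: Std1→W; Std2→V; Std3→X; Std4→X.
The unique mutual best reply is (Std4, X), giving (8, 15).
Nexon's commitment gain: 9 − 8 = 1.

1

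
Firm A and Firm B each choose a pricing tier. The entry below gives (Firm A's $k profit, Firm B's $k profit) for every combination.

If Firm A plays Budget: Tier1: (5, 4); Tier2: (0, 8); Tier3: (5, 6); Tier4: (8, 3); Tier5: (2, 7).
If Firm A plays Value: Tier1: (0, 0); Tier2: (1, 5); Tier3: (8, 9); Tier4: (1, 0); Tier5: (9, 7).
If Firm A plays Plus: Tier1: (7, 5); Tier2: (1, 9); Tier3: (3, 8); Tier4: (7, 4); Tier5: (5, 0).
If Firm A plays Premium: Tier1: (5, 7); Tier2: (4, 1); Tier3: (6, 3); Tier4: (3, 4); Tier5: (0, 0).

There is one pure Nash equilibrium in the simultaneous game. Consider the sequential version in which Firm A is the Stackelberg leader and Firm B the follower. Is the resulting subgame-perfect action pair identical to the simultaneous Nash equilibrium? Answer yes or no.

Solve by backward induction (Firm A leads).
- Budget: BR = Tier2, leader payoff 0.
- Value: BR = Tier3, leader payoff 8.
- Plus: BR = Tier2, leader payoff 1.
- Premium: BR = Tier1, leader payoff 5.
Firm A's induced payoffs are 0, 8, 1, 5, so Firm A commits to Value. Subgame-perfect outcome: (Value, Tier3) with payoffs (8, 9).
For the simultaneous game, intersect best replies.
Firm A's best replies: Tier1→Plus; Tier2→Premium; Tier3→Value; Tier4→Budget; Tier5→Value.
Firm B's best replies: Budget→Tier2; Value→Tier3; Plus→Tier2; Premium→Tier1.
Only (Value, Tier3) has each player best-responding; Nash payoffs (8, 9).
Sequential outcome (Value, Tier3) coincides with the Nash profile (Value, Tier3).

yes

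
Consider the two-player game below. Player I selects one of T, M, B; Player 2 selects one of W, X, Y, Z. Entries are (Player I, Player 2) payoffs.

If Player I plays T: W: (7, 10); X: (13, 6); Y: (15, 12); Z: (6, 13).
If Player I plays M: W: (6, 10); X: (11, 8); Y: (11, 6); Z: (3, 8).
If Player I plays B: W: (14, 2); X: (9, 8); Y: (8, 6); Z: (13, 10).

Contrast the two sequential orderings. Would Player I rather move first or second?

If Player I leads: Player 2's best replies are T→Z, M→W, B→Z; Player I's induced payoffs 6, 6, 13; outcome (B, Z), payoffs (13, 10).
If Player 2 leads: Player I's best replies are W→B, X→T, Y→T, Z→B; Player 2's induced payoffs 2, 6, 12, 10; outcome (T, Y), payoffs (15, 12).
Player I gets 13 moving first and 15 moving second, so Player I prefers to move second.

second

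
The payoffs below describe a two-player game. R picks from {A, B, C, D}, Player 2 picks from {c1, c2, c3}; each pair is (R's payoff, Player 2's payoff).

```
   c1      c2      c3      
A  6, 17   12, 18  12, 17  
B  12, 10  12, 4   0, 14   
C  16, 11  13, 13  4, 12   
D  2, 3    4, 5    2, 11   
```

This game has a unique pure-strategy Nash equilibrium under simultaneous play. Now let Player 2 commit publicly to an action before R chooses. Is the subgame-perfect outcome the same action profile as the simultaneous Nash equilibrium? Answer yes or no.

R best-responds to each possible Player 2 move:
- c1: BR = C, leader payoff 11.
- c2: BR = C, leader payoff 13.
- c3: BR = A, leader payoff 17.
Player 2's induced payoffs are 11, 13, 17, so Player 2 commits to c3. Subgame-perfect outcome: (A, c3) with payoffs (12, 17).
Now find the simultaneous Nash equilibrium.
R's best replies: c1→C; c2→C; c3→A.
Player 2's best replies: A→c2; B→c3; C→c2; D→c3.
The unique mutual best reply is (C, c2), giving (13, 13).
Sequential outcome (A, c3) differs from the Nash profile (C, c2).

no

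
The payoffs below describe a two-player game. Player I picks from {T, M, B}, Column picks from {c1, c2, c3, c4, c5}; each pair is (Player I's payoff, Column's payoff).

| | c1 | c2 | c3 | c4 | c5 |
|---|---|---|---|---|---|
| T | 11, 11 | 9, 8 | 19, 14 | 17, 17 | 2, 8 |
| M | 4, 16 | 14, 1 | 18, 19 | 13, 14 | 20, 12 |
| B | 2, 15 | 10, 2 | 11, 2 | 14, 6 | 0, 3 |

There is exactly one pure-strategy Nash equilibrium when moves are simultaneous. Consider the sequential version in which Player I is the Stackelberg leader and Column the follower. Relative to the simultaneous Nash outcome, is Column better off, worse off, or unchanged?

Solve by backward induction (Player I leads).
- T: Column compares 11, 8, 14, 17, 8 and picks c4; Player I would get 17.
- M: Column compares 16, 1, 19, 14, 12 and picks c3; Player I would get 18.
- B: Column compares 15, 2, 2, 6, 3 and picks c1; Player I would get 2.
Player I's induced payoffs are 17, 18, 2, so Player I commits to M. Subgame-perfect outcome: (M, c3) with payoffs (18, 19).
For the simultaneous game, intersect best replies.
Player I's best replies: c1→T; c2→M; c3→T; c4→T; c5→M.
Column's best replies: T→c4; M→c3; B→c1.
Only (T, c4) has each player best-responding; Nash payoffs (17, 17).
Column earns 19 sequentially versus 17 at the Nash outcome: better off.

better off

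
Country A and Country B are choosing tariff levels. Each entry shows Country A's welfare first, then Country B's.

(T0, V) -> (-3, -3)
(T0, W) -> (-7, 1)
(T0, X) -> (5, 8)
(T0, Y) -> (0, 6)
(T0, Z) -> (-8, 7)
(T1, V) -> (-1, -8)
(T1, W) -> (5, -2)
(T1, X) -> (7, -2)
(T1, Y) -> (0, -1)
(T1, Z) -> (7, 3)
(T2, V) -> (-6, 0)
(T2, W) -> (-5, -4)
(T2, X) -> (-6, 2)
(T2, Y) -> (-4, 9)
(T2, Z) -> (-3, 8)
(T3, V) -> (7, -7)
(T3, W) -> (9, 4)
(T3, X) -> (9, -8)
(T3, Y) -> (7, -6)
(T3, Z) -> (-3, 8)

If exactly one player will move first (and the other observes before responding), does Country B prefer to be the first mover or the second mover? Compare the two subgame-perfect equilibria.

first

If Country A leads: Country B's best replies are T0→X, T1→Z, T2→Y, T3→Z; Country A's induced payoffs 5, 7, -4, -3; outcome (T1, Z), payoffs (7, 3).
If Country B leads: Country A's best replies are V→T3, W→T3, X→T3, Y→T3, Z→T1; Country B's induced payoffs -7, 4, -8, -6, 3; outcome (T3, W), payoffs (9, 4).
Country B gets 4 moving first and 3 moving second, so Country B prefers to move first.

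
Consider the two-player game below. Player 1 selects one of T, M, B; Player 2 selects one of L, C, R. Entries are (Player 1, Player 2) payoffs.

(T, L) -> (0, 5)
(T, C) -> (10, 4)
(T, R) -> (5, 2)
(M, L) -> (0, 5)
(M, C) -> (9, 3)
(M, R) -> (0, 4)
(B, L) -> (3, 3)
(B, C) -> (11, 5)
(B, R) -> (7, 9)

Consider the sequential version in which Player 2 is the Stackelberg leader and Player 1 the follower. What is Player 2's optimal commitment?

Work backward from Player 1's decision.
- L: BR = B, leader payoff 3.
- C: BR = B, leader payoff 5.
- R: BR = B, leader payoff 9.
Maximizing over 3, 5, 9, Player 2 chooses R. Subgame-perfect outcome: (B, R) with payoffs (7, 9).

R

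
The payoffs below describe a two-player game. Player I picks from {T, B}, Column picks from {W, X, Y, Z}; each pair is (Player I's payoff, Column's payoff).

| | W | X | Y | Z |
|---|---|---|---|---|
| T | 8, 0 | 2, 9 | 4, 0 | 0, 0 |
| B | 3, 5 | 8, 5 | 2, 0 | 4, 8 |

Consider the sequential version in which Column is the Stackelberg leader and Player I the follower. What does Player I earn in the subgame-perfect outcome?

4

Solve by backward induction (Column leads).
- W: Player I compares 8, 3 and picks T; Column would get 0.
- X: Player I compares 2, 8 and picks B; Column would get 5.
- Y: Player I compares 4, 2 and picks T; Column would get 0.
- Z: Player I compares 0, 4 and picks B; Column would get 8.
Maximizing over 0, 5, 0, 8, Column chooses Z. Subgame-perfect outcome: (B, Z) with payoffs (4, 8).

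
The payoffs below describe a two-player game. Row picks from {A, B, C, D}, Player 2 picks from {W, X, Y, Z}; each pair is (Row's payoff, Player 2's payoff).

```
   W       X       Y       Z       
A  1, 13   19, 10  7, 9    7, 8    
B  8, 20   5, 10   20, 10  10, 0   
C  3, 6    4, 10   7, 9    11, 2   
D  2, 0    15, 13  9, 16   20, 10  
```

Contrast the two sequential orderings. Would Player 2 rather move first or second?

first

If Row leads: Player 2's best replies are A→W, B→W, C→X, D→Y; Row's induced payoffs 1, 8, 4, 9; outcome (D, Y), payoffs (9, 16).
If Player 2 leads: Row's best replies are W→B, X→A, Y→B, Z→D; Player 2's induced payoffs 20, 10, 10, 10; outcome (B, W), payoffs (8, 20).
Player 2 gets 20 moving first and 16 moving second, so Player 2 prefers to move first.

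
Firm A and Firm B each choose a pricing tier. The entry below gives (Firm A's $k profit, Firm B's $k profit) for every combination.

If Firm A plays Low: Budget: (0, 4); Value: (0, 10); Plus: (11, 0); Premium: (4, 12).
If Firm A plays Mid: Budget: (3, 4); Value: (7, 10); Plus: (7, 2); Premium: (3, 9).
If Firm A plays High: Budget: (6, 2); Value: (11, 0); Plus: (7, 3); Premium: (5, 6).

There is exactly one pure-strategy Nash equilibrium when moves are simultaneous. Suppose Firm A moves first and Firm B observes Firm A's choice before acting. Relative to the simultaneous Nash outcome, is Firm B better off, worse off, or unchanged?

better off

Backward induction with Firm A moving first.
- Low → Firm B plays Premium (best of 4, 10, 0, 12); Firm A gets 4.
- Mid → Firm B plays Value (best of 4, 10, 2, 9); Firm A gets 7.
- High → Firm B plays Premium (best of 2, 0, 3, 6); Firm A gets 5.
Firm A's induced payoffs are 4, 7, 5, so Firm A commits to Mid. Subgame-perfect outcome: (Mid, Value) with payoffs (7, 10).
Now find the simultaneous Nash equilibrium.
Firm A's best replies: Budget→High; Value→High; Plus→Low; Premium→High.
Firm B's best replies: Low→Premium; Mid→Value; High→Premium.
The unique mutual best reply is (High, Premium), giving (5, 6).
Firm B earns 10 sequentially versus 6 at the Nash outcome: better off.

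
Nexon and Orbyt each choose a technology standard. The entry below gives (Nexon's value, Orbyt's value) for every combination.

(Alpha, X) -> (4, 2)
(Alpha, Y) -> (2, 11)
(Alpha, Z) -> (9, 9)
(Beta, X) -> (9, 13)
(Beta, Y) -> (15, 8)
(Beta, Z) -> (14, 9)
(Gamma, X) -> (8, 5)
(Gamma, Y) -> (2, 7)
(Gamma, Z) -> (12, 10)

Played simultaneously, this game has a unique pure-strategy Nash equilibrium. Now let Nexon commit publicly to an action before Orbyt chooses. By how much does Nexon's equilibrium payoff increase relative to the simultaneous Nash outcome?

3

Backward induction with Nexon moving first.
- Alpha: BR = Y, leader payoff 2.
- Beta: BR = X, leader payoff 9.
- Gamma: BR = Z, leader payoff 12.
Maximizing over 2, 9, 12, Nexon chooses Gamma. Subgame-perfect outcome: (Gamma, Z) with payoffs (12, 10).
Now find the simultaneous Nash equilibrium.
Nexon's best replies: X→Beta; Y→Beta; Z→Beta.
Orbyt's best replies: Alpha→Y; Beta→X; Gamma→Z.
The unique mutual best reply is (Beta, X), giving (9, 13).
Nexon's commitment gain: 12 − 9 = 3.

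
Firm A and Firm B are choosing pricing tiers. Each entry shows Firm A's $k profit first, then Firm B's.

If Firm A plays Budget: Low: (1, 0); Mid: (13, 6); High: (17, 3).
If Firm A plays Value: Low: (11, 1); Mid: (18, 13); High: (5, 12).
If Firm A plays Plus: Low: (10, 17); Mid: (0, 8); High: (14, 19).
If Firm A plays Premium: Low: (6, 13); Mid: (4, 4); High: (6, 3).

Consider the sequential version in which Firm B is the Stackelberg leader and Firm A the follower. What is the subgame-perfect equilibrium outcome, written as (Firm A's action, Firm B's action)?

Work backward from Firm A's decision.
- Low → Firm A plays Value (best of 1, 11, 10, 6); Firm B gets 1.
- Mid → Firm A plays Value (best of 13, 18, 0, 4); Firm B gets 13.
- High → Firm A plays Budget (best of 17, 5, 14, 6); Firm B gets 3.
Firm B's induced payoffs are 1, 13, 3, so Firm B commits to Mid. Subgame-perfect outcome: (Value, Mid) with payoffs (18, 13).

(Value, Mid)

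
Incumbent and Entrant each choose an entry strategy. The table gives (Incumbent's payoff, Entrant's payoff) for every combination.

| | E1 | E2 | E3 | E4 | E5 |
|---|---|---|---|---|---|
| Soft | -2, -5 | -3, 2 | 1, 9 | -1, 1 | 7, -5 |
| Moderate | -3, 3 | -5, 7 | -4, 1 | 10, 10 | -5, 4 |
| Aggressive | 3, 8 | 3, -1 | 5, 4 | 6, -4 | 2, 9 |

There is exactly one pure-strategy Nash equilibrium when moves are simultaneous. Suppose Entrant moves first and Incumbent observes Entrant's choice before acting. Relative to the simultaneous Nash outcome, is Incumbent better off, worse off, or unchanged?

unchanged

Work backward from Incumbent's decision.
- E1: Incumbent compares -2, -3, 3 and picks Aggressive; Entrant would get 8.
- E2: Incumbent compares -3, -5, 3 and picks Aggressive; Entrant would get -1.
- E3: Incumbent compares 1, -4, 5 and picks Aggressive; Entrant would get 4.
- E4: Incumbent compares -1, 10, 6 and picks Moderate; Entrant would get 10.
- E5: Incumbent compares 7, -5, 2 and picks Soft; Entrant would get -5.
Entrant's induced payoffs are 8, -1, 4, 10, -5, so Entrant commits to E4. Subgame-perfect outcome: (Moderate, E4) with payoffs (10, 10).
Under simultaneous play:
Incumbent's best replies: E1→Aggressive; E2→Aggressive; E3→Aggressive; E4→Moderate; E5→Soft.
Entrant's best replies: Soft→E3; Moderate→E4; Aggressive→E5.
The unique mutual best reply is (Moderate, E4), giving (10, 10).
Incumbent earns 10 sequentially versus 10 at the Nash outcome: unchanged.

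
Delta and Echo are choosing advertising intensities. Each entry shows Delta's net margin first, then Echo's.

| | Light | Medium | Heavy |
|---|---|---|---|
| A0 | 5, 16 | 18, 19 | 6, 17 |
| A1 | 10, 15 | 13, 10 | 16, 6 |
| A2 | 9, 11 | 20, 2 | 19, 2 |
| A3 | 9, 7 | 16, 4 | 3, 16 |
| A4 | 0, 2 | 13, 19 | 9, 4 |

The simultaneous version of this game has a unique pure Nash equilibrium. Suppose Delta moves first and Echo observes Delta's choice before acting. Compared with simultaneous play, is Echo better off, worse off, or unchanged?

better off

Echo best-responds to each possible Delta move:
- A0: Echo compares 16, 19, 17 and picks Medium; Delta would get 18.
- A1: Echo compares 15, 10, 6 and picks Light; Delta would get 10.
- A2: Echo compares 11, 2, 2 and picks Light; Delta would get 9.
- A3: Echo compares 7, 4, 16 and picks Heavy; Delta would get 3.
- A4: Echo compares 2, 19, 4 and picks Medium; Delta would get 13.
Maximizing over 18, 10, 9, 3, 13, Delta chooses A0. Subgame-perfect outcome: (A0, Medium) with payoffs (18, 19).
For the simultaneous game, intersect best replies.
Delta's best replies: Light→A1; Medium→A2; Heavy→A2.
Echo's best replies: A0→Medium; A1→Light; A2→Light; A3→Heavy; A4→Medium.
Only (A1, Light) has each player best-responding; Nash payoffs (10, 15).
Echo earns 19 sequentially versus 15 at the Nash outcome: better off.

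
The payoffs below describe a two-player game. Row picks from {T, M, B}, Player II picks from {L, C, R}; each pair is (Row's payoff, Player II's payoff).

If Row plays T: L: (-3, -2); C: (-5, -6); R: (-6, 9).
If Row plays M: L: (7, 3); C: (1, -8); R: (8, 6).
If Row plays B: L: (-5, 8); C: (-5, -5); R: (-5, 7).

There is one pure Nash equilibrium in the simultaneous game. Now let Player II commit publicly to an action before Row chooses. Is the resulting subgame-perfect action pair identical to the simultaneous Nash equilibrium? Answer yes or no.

Work backward from Row's decision.
- L: Row compares -3, 7, -5 and picks M; Player II would get 3.
- C: Row compares -5, 1, -5 and picks M; Player II would get -8.
- R: Row compares -6, 8, -5 and picks M; Player II would get 6.
Player II's induced payoffs are 3, -8, 6, so Player II commits to R. Subgame-perfect outcome: (M, R) with payoffs (8, 6).
For the simultaneous game, intersect best replies.
Row's best replies: L→M; C→M; R→M.
Player II's best replies: T→R; M→R; B→L.
The unique mutual best reply is (M, R), giving (8, 6).
Sequential outcome (M, R) coincides with the Nash profile (M, R).

yes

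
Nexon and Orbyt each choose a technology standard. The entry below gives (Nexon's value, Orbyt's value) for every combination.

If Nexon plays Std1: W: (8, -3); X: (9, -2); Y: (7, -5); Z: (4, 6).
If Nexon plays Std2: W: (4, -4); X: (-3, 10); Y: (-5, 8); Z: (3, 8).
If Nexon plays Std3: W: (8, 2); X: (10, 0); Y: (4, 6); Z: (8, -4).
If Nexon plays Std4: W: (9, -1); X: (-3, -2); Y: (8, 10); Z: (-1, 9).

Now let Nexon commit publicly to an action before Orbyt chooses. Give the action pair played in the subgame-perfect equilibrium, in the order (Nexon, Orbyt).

Solve by backward induction (Nexon leads).
- Std1: BR = Z, leader payoff 4.
- Std2: BR = X, leader payoff -3.
- Std3: BR = Y, leader payoff 4.
- Std4: BR = Y, leader payoff 8.
Nexon's induced payoffs are 4, -3, 4, 8, so Nexon commits to Std4. Subgame-perfect outcome: (Std4, Y) with payoffs (8, 10).

(Std4, Y)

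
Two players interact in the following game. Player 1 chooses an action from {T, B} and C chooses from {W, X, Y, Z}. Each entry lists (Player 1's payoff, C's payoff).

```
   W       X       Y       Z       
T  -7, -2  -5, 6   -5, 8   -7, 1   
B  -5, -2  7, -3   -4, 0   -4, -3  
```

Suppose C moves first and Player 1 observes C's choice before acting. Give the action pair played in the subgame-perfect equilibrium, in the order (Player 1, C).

Player 1 best-responds to each possible C move:
- W: Player 1 compares -7, -5 and picks B; C would get -2.
- X: Player 1 compares -5, 7 and picks B; C would get -3.
- Y: Player 1 compares -5, -4 and picks B; C would get 0.
- Z: Player 1 compares -7, -4 and picks B; C would get -3.
Among -2, -3, 0, -3, the best is 0 at Y. Subgame-perfect outcome: (B, Y) with payoffs (-4, 0).

(B, Y)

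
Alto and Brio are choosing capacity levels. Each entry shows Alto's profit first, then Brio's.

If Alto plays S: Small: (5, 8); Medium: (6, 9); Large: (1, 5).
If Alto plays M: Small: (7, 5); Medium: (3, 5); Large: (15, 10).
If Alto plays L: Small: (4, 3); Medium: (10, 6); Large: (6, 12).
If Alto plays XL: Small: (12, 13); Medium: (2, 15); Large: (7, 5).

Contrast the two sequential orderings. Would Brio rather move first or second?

If Alto leads: Brio's best replies are S→Medium, M→Large, L→Large, XL→Medium; Alto's induced payoffs 6, 15, 6, 2; outcome (M, Large), payoffs (15, 10).
If Brio leads: Alto's best replies are Small→XL, Medium→L, Large→M; Brio's induced payoffs 13, 6, 10; outcome (XL, Small), payoffs (12, 13).
Brio gets 13 moving first and 10 moving second, so Brio prefers to move first.

first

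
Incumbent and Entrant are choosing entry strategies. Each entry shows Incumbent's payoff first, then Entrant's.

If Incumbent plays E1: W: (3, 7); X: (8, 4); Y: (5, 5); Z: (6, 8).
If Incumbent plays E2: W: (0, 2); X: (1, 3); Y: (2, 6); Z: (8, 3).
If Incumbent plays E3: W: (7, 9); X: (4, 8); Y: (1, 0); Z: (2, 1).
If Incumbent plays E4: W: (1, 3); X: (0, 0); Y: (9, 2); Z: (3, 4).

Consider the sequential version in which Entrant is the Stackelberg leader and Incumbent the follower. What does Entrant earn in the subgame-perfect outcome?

9

Solve by backward induction (Entrant leads).
- W: BR = E3, leader payoff 9.
- X: BR = E1, leader payoff 4.
- Y: BR = E4, leader payoff 2.
- Z: BR = E2, leader payoff 3.
Entrant's induced payoffs are 9, 4, 2, 3, so Entrant commits to W. Subgame-perfect outcome: (E3, W) with payoffs (7, 9).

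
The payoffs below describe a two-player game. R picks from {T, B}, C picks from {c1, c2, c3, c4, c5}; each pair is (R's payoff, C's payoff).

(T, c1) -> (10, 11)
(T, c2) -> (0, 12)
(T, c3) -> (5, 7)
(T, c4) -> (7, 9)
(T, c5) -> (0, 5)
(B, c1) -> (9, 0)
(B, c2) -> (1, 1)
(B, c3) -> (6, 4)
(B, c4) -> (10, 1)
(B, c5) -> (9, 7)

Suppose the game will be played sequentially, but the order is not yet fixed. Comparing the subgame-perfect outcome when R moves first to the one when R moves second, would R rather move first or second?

If R leads: C's best replies are T→c2, B→c5; R's induced payoffs 0, 9; outcome (B, c5), payoffs (9, 7).
If C leads: R's best replies are c1→T, c2→B, c3→B, c4→B, c5→B; C's induced payoffs 11, 1, 4, 1, 7; outcome (T, c1), payoffs (10, 11).
R gets 9 moving first and 10 moving second, so R prefers to move second.

second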